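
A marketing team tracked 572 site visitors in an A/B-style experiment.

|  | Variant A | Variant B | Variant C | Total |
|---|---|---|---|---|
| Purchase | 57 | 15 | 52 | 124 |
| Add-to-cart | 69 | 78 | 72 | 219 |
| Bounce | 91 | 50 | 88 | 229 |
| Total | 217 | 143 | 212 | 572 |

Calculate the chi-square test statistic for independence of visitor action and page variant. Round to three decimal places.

25.685

Grand total N = 572.
Expected counts (row total × column total / N):
  Purchase, Variant A: 124×217/572 = 47.0420
  Purchase, Variant B: 124×143/572 = 31.0000
  Purchase, Variant C: 124×212/572 = 45.9580
  Add-to-cart, Variant A: 219×217/572 = 83.0822
  Add-to-cart, Variant B: 219×143/572 = 54.7500
  Add-to-cart, Variant C: 219×212/572 = 81.1678
  Bounce, Variant A: 229×217/572 = 86.8759
  Bounce, Variant B: 229×143/572 = 57.2500
  Bounce, Variant C: 229×212/572 = 84.8741
Contributions (O − E)²/E:
  (57 − 47.0420)²/47.0420 = 2.1079
  (15 − 31.0000)²/31.0000 = 8.2581
  (52 − 45.9580)²/45.9580 = 0.7943
  (69 − 83.0822)²/83.0822 = 2.3869
  (78 − 54.7500)²/54.7500 = 9.8733
  (72 − 81.1678)²/81.1678 = 1.0355
  (91 − 86.8759)²/86.8759 = 0.1958
  (50 − 57.2500)²/57.2500 = 0.9181
  (88 − 84.8741)²/84.8741 = 0.1151
χ² = 2.1079 + 8.2581 + 0.7943 + 2.3869 + 9.8733 + 1.0355 + 0.1958 + 0.9181 + 0.1151 = 25.685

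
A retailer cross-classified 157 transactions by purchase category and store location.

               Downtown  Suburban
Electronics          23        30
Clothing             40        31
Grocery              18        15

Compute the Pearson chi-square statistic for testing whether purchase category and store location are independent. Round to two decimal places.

Row totals: 53, 71, 33. Column totals: 81, 76. Grand total N = 157.
Expected counts (row total × column total / N):
  Electronics, Downtown: 53×81/157 = 27.344
  Electronics, Suburban: 53×76/157 = 25.656
  Clothing, Downtown: 71×81/157 = 36.631
  Clothing, Suburban: 71×76/157 = 34.369
  Grocery, Downtown: 33×81/157 = 17.025
  Grocery, Suburban: 33×76/157 = 15.975
Contributions (O − E)²/E:
  (23 − 27.344)²/27.344 = 0.6901
  (30 − 25.656)²/25.656 = 0.7355
  (40 − 36.631)²/36.631 = 0.3099
  (31 − 34.369)²/34.369 = 0.3302
  (18 − 17.025)²/17.025 = 0.0558
  (15 − 15.975)²/15.975 = 0.0595
χ² = 0.6901 + 0.7355 + 0.3099 + 0.3302 + 0.0558 + 0.0595 = 2.18

2.18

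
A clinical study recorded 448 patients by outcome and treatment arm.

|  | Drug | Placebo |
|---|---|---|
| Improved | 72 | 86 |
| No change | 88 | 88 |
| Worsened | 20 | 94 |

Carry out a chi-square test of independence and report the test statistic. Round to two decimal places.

33.27

Row totals: 158, 176, 114. Column totals: 180, 268. Grand total N = 448.
Expected counts (row total × column total / N):
  Improved, Drug: 158×180/448 = 63.482
  Improved, Placebo: 158×268/448 = 94.518
  No change, Drug: 176×180/448 = 70.714
  No change, Placebo: 176×268/448 = 105.286
  Worsened, Drug: 114×180/448 = 45.804
  Worsened, Placebo: 114×268/448 = 68.196
Contributions (O − E)²/E:
  (72 − 63.482)²/63.482 = 1.1429
  (86 − 94.518)²/94.518 = 0.7676
  (88 − 70.714)²/70.714 = 4.2256
  (88 − 105.286)²/105.286 = 2.8380
  (20 − 45.804)²/45.804 = 14.5369
  (94 − 68.196)²/68.196 = 9.7637
χ² = 1.1429 + 0.7676 + 4.2256 + 2.8380 + 14.5369 + 9.7637 = 33.27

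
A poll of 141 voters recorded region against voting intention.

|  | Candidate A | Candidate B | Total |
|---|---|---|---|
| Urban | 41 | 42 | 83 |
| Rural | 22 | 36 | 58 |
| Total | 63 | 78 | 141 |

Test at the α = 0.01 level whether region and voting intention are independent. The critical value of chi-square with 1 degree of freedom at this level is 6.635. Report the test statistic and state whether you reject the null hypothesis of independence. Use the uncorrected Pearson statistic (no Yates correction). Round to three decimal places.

Grand total N = 141.
Expected counts (row total × column total / N):
  Urban, Candidate A: 83×63/141 = 37.0851
  Urban, Candidate B: 83×78/141 = 45.9149
  Rural, Candidate A: 58×63/141 = 25.9149
  Rural, Candidate B: 58×78/141 = 32.0851
Contributions (O − E)²/E:
  (41 − 37.0851)²/37.0851 = 0.4133
  (42 − 45.9149)²/45.9149 = 0.3338
  (22 − 25.9149)²/25.9149 = 0.5914
  (36 − 32.0851)²/32.0851 = 0.4777
χ² = 0.4133 + 0.3338 + 0.5914 + 0.4777 = 1.816
df = (2−1)(2−1) = 1. Since 1.816 < 6.635, fail to reject the null hypothesis of independence at α = 0.01.

1.816; fail to reject H₀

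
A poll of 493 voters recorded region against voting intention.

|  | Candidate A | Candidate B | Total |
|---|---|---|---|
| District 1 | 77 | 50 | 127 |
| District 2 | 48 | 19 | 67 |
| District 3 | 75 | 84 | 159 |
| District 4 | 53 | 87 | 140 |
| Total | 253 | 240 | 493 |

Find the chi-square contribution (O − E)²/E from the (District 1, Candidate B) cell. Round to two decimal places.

Row total (District 1) = 127; column total (Candidate B) = 240; N = 493.
Expected count E = 127 × 240 / 493 = 61.8256.
Contribution = (O − E)²/E = (50 − 61.8256)² / 61.8256 = 2.26.

2.26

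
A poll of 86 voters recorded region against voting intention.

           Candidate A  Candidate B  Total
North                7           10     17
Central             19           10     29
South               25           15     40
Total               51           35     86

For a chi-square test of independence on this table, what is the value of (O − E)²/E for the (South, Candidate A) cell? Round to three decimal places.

Row total (South) = 40; column total (Candidate A) = 51; N = 86.
Expected count E = 40 × 51 / 86 = 23.72093.
Contribution = (O − E)²/E = (25 − 23.72093)² / 23.72093 = 0.069.

0.069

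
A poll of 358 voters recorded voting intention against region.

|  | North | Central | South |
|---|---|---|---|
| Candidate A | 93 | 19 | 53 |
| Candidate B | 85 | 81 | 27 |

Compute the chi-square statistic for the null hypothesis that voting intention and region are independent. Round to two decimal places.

45.34

Row totals: 165, 193. Column totals: 178, 100, 80. Grand total N = 358.
Expected counts (row total × column total / N):
  Candidate A, North: 165×178/358 = 82.039
  Candidate A, Central: 165×100/358 = 46.089
  Candidate A, South: 165×80/358 = 36.872
  Candidate B, North: 193×178/358 = 95.961
  Candidate B, Central: 193×100/358 = 53.911
  Candidate B, South: 193×80/358 = 43.128
Contributions (O − E)²/E:
  (93 − 82.039)²/82.039 = 1.4645
  (19 − 46.089)²/46.089 = 15.9217
  (53 − 36.872)²/36.872 = 7.0545
  (85 − 95.961)²/95.961 = 1.2520
  (81 − 53.911)²/53.911 = 13.6116
  (27 − 43.128)²/43.128 = 6.0312
χ² = 1.4645 + 15.9217 + 7.0545 + 1.2520 + 13.6116 + 6.0312 = 45.34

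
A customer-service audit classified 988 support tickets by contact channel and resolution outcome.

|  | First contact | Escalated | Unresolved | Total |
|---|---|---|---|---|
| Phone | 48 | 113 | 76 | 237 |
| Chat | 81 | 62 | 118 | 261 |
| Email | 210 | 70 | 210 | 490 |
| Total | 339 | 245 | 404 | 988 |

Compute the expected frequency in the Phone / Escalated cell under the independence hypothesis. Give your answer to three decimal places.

Row total (Phone) = 237; column total (Escalated) = 245; grand total N = 988.
Expected count = (row total × column total) / N = 237 × 245 / 988 = 58.770.

58.770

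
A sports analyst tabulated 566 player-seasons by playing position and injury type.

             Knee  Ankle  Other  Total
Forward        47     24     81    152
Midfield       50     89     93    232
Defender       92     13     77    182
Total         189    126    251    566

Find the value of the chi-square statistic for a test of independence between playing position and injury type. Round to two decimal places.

Grand total N = 566.
Expected counts (row total × column total / N):
  Forward, Knee: 152×189/566 = 50.756
  Forward, Ankle: 152×126/566 = 33.837
  Forward, Other: 152×251/566 = 67.406
  Midfield, Knee: 232×189/566 = 77.470
  Midfield, Ankle: 232×126/566 = 51.647
  Midfield, Other: 232×251/566 = 102.883
  Defender, Knee: 182×189/566 = 60.774
  Defender, Ankle: 182×126/566 = 40.516
  Defender, Other: 182×251/566 = 80.710
Contributions (O − E)²/E:
  (47 − 50.756)²/50.756 = 0.2779
  (24 − 33.837)²/33.837 = 2.8598
  (81 − 67.406)²/67.406 = 2.7415
  (50 − 77.470)²/77.470 = 9.7406
  (89 − 51.647)²/51.647 = 27.0151
  (93 − 102.883)²/102.883 = 0.9494
  (92 − 60.774)²/60.774 = 16.0441
  (13 − 40.516)²/40.516 = 18.6872
  (77 − 80.710)²/80.710 = 0.1705
χ² = 0.2779 + 2.8598 + 2.7415 + 9.7406 + 27.0151 + 0.9494 + 16.0441 + 18.6872 + 0.1705 = 78.49

78.49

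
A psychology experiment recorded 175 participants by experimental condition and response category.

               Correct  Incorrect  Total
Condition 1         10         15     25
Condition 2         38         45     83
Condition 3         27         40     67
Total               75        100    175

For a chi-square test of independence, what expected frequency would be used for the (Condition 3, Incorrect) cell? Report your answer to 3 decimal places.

Row total (Condition 3) = 67; column total (Incorrect) = 100; grand total N = 175.
Expected count = (row total × column total) / N = 67 × 100 / 175 = 38.286.

38.286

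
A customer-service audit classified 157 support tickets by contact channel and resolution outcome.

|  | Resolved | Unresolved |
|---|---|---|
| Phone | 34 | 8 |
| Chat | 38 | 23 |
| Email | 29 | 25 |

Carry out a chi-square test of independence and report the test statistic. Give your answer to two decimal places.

Row totals: 42, 61, 54. Column totals: 101, 56. Grand total N = 157.
Expected counts (row total × column total / N):
  Phone, Resolved: 42×101/157 = 27.0191
  Phone, Unresolved: 42×56/157 = 14.9809
  Chat, Resolved: 61×101/157 = 39.2420
  Chat, Unresolved: 61×56/157 = 21.7580
  Email, Resolved: 54×101/157 = 34.7389
  Email, Unresolved: 54×56/157 = 19.2611
Contributions (O − E)²/E:
  (34 − 27.0191)²/27.0191 = 1.8036
  (8 − 14.9809)²/14.9809 = 3.2530
  (38 − 39.2420)²/39.2420 = 0.0393
  (23 − 21.7580)²/21.7580 = 0.0709
  (29 − 34.7389)²/34.7389 = 0.9481
  (25 − 19.2611)²/19.2611 = 1.7099
χ² = 1.8036 + 3.2530 + 0.0393 + 0.0709 + 0.9481 + 1.7099 = 7.82

7.82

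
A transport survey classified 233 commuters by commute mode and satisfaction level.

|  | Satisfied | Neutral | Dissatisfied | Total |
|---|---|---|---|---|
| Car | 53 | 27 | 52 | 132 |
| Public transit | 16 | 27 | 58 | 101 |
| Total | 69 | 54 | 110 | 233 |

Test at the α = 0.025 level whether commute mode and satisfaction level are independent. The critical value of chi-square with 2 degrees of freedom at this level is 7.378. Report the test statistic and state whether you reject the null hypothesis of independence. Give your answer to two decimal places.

16.33; reject H₀

Grand total N = 233.
Expected counts (row total × column total / N):
  Car, Satisfied: 132×69/233 = 39.090
  Car, Neutral: 132×54/233 = 30.592
  Car, Dissatisfied: 132×110/233 = 62.318
  Public transit, Satisfied: 101×69/233 = 29.910
  Public transit, Neutral: 101×54/233 = 23.408
  Public transit, Dissatisfied: 101×110/233 = 47.682
Contributions (O − E)²/E:
  (53 − 39.090)²/39.090 = 4.9498
  (27 − 30.592)²/30.592 = 0.4218
  (52 − 62.318)²/62.318 = 1.7084
  (16 − 29.910)²/29.910 = 6.4690
  (27 − 23.408)²/23.408 = 0.5512
  (58 − 47.682)²/47.682 = 2.2327
χ² = 4.9498 + 0.4218 + 1.7084 + 6.4690 + 0.5512 + 2.2327 = 16.33
df = (2−1)(3−1) = 2. Since 16.33 > 7.378, reject the null hypothesis of independence at α = 0.025.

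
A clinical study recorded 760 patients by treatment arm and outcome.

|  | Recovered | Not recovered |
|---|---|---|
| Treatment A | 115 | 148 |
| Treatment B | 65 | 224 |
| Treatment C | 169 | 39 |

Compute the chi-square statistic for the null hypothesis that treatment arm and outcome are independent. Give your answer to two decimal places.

168.93

Row totals: 263, 289, 208. Column totals: 349, 411. Grand total N = 760.
Expected counts (row total × column total / N):
  Treatment A, Recovered: 263×349/760 = 120.772
  Treatment A, Not recovered: 263×411/760 = 142.228
  Treatment B, Recovered: 289×349/760 = 132.712
  Treatment B, Not recovered: 289×411/760 = 156.288
  Treatment C, Recovered: 208×349/760 = 95.516
  Treatment C, Not recovered: 208×411/760 = 112.484
Contributions (O − E)²/E:
  (115 − 120.772)²/120.772 = 0.2759
  (148 − 142.228)²/142.228 = 0.2342
  (65 − 132.712)²/132.712 = 34.5479
  (224 − 156.288)²/156.288 = 29.3363
  (169 − 95.516)²/95.516 = 56.5340
  (39 − 112.484)²/112.484 = 48.0059
χ² = 0.2759 + 0.2342 + 34.5479 + 29.3363 + 56.5340 + 48.0059 = 168.93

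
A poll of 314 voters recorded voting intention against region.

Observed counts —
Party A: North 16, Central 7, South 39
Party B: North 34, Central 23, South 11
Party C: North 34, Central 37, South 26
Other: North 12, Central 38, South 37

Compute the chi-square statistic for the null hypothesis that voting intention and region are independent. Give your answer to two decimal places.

Row totals: 62, 68, 97, 87. Column totals: 96, 105, 113. Grand total N = 314.
Expected counts (row total × column total / N):
  Party A, North: 62×96/314 = 18.955
  Party A, Central: 62×105/314 = 20.732
  Party A, South: 62×113/314 = 22.312
  Party B, North: 68×96/314 = 20.790
  Party B, Central: 68×105/314 = 22.739
  Party B, South: 68×113/314 = 24.471
  Party C, North: 97×96/314 = 29.656
  Party C, Central: 97×105/314 = 32.436
  Party C, South: 97×113/314 = 34.908
  Other, North: 87×96/314 = 26.599
  Other, Central: 87×105/314 = 29.092
  Other, South: 87×113/314 = 31.309
Contributions (O − E)²/E:
  (16 − 18.955)²/18.955 = 0.4607
  (7 − 20.732)²/20.732 = 9.0955
  (39 − 22.312)²/22.312 = 12.4816
  (34 − 20.790)²/20.790 = 8.3937
  (23 − 22.739)²/22.739 = 0.0030
  (11 − 24.471)²/24.471 = 7.4156
  (34 − 29.656)²/29.656 = 0.6363
  (37 − 32.436)²/32.436 = 0.6422
  (26 − 34.908)²/34.908 = 2.2732
  (12 − 26.599)²/26.599 = 8.0127
  (38 − 29.092)²/29.092 = 2.7276
  (37 − 31.309)²/31.309 = 1.0344
χ² = 0.4607 + 9.0955 + 12.4816 + 8.3937 + 0.0030 + 7.4156 + 0.6363 + 0.6422 + 2.2732 + 8.0127 + 2.7276 + 1.0344 = 53.18

53.18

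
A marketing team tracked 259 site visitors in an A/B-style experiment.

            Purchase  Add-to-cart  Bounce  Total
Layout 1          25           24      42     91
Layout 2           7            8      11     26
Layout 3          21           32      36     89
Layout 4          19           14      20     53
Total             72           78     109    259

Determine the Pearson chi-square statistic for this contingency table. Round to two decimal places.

Grand total N = 259.
Expected counts (row total × column total / N):
  Layout 1, Purchase: 91×72/259 = 25.297
  Layout 1, Add-to-cart: 91×78/259 = 27.405
  Layout 1, Bounce: 91×109/259 = 38.297
  Layout 2, Purchase: 26×72/259 = 7.228
  Layout 2, Add-to-cart: 26×78/259 = 7.830
  Layout 2, Bounce: 26×109/259 = 10.942
  Layout 3, Purchase: 89×72/259 = 24.741
  Layout 3, Add-to-cart: 89×78/259 = 26.803
  Layout 3, Bounce: 89×109/259 = 37.456
  Layout 4, Purchase: 53×72/259 = 14.734
  Layout 4, Add-to-cart: 53×78/259 = 15.961
  Layout 4, Bounce: 53×109/259 = 22.305
Contributions (O − E)²/E:
  (25 − 25.297)²/25.297 = 0.0035
  (24 − 27.405)²/27.405 = 0.4231
  (42 − 38.297)²/38.297 = 0.3580
  (7 − 7.228)²/7.228 = 0.0072
  (8 − 7.830)²/7.830 = 0.0037
  (11 − 10.942)²/10.942 = 0.0003
  (21 − 24.741)²/24.741 = 0.5657
  (32 − 26.803)²/26.803 = 1.0077
  (36 − 37.456)²/37.456 = 0.0566
  (19 − 14.734)²/14.734 = 1.2352
  (14 − 15.961)²/15.961 = 0.2409
  (20 − 22.305)²/22.305 = 0.2382
χ² = 0.0035 + 0.4231 + 0.3580 + 0.0072 + 0.0037 + 0.0003 + 0.5657 + 1.0077 + 0.0566 + 1.2352 + 0.2409 + 0.2382 = 4.14

4.14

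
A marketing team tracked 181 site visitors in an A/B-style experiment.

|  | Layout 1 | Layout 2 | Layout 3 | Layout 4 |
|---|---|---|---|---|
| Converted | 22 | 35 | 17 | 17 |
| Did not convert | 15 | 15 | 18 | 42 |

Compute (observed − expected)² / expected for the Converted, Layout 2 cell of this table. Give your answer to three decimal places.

Row total (Converted) = 91; column total (Layout 2) = 50; N = 181.
Expected count E = 91 × 50 / 181 = 25.1381.
Contribution = (O − E)²/E = (35 − 25.1381)² / 25.1381 = 3.869.

3.869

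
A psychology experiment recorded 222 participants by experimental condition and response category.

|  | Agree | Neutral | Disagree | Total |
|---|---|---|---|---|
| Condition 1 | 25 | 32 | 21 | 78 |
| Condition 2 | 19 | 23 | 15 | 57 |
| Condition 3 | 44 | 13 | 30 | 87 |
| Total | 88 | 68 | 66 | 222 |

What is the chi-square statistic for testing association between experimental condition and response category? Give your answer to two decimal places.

16.92

Grand total N = 222.
Expected counts (row total × column total / N):
  Condition 1, Agree: 78×88/222 = 30.919
  Condition 1, Neutral: 78×68/222 = 23.892
  Condition 1, Disagree: 78×66/222 = 23.189
  Condition 2, Agree: 57×88/222 = 22.595
  Condition 2, Neutral: 57×68/222 = 17.459
  Condition 2, Disagree: 57×66/222 = 16.946
  Condition 3, Agree: 87×88/222 = 34.486
  Condition 3, Neutral: 87×68/222 = 26.649
  Condition 3, Disagree: 87×66/222 = 25.865
Contributions (O − E)²/E:
  (25 − 30.919)²/30.919 = 1.1331
  (32 − 23.892)²/23.892 = 2.7515
  (21 − 23.189)²/23.189 = 0.2066
  (19 − 22.595)²/22.595 = 0.5720
  (23 − 17.459)²/17.459 = 1.7586
  (15 − 16.946)²/16.946 = 0.2235
  (44 − 34.486)²/34.486 = 2.6247
  (13 − 26.649)²/26.649 = 6.9907
  (30 − 25.865)²/25.865 = 0.6611
χ² = 1.1331 + 2.7515 + 0.2066 + 0.5720 + 1.7586 + 0.2235 + 2.6247 + 6.9907 + 0.6611 = 16.92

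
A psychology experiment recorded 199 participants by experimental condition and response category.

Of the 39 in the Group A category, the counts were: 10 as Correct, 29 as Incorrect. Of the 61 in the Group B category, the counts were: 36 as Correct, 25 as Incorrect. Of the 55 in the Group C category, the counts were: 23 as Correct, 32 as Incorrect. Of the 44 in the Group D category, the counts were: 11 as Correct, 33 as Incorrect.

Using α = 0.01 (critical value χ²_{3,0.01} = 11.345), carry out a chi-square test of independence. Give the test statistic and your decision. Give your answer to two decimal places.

16.71; reject H₀

Row totals: 39, 61, 55, 44. Column totals: 80, 119. Grand total N = 199.
Expected counts (row total × column total / N):
  Group A, Correct: 39×80/199 = 15.678
  Group A, Incorrect: 39×119/199 = 23.322
  Group B, Correct: 61×80/199 = 24.523
  Group B, Incorrect: 61×119/199 = 36.477
  Group C, Correct: 55×80/199 = 22.111
  Group C, Incorrect: 55×119/199 = 32.889
  Group D, Correct: 44×80/199 = 17.688
  Group D, Incorrect: 44×119/199 = 26.312
Contributions (O − E)²/E:
  (10 − 15.678)²/15.678 = 2.0564
  (29 − 23.322)²/23.322 = 1.3824
  (36 − 24.523)²/24.523 = 5.3713
  (25 − 36.477)²/36.477 = 3.6111
  (23 − 22.111)²/22.111 = 0.0357
  (32 − 32.889)²/32.889 = 0.0240
  (11 − 17.688)²/17.688 = 2.5288
  (33 − 26.312)²/26.312 = 1.7000
χ² = 2.0564 + 1.3824 + 5.3713 + 3.6111 + 0.0357 + 0.0240 + 2.5288 + 1.7000 = 16.71
df = (4−1)(2−1) = 3. Since 16.71 > 11.345, reject the null hypothesis of independence at α = 0.01.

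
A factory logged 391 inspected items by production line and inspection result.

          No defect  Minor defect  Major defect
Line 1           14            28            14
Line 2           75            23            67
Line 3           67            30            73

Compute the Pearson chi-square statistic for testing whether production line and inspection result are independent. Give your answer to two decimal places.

Row totals: 56, 165, 170. Column totals: 156, 81, 154. Grand total N = 391.
Expected counts (row total × column total / N):
  Line 1, No defect: 56×156/391 = 22.3427
  Line 1, Minor defect: 56×81/391 = 11.6010
  Line 1, Major defect: 56×154/391 = 22.0563
  Line 2, No defect: 165×156/391 = 65.8312
  Line 2, Minor defect: 165×81/391 = 34.1816
  Line 2, Major defect: 165×154/391 = 64.9872
  Line 3, No defect: 170×156/391 = 67.8261
  Line 3, Minor defect: 170×81/391 = 35.2174
  Line 3, Major defect: 170×154/391 = 66.9565
Contributions (O − E)²/E:
  (14 − 22.3427)²/22.3427 = 3.1151
  (28 − 11.6010)²/11.6010 = 23.1814
  (14 − 22.0563)²/22.0563 = 2.9426
  (75 − 65.8312)²/65.8312 = 1.2770
  (23 − 34.1816)²/34.1816 = 3.6578
  (67 − 64.9872)²/64.9872 = 0.0623
  (67 − 67.8261)²/67.8261 = 0.0101
  (30 − 35.2174)²/35.2174 = 0.7729
  (73 − 66.9565)²/66.9565 = 0.5455
χ² = 3.1151 + 23.1814 + 2.9426 + 1.2770 + 3.6578 + 0.0623 + 0.0101 + 0.7729 + 0.5455 = 35.56

35.56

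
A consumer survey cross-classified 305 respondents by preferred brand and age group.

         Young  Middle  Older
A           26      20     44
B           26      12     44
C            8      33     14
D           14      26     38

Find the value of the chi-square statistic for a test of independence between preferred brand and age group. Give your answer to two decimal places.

37.68

Row totals: 90, 82, 55, 78. Column totals: 74, 91, 140. Grand total N = 305.
Expected counts (row total × column total / N):
  A, Young: 90×74/305 = 21.8361
  A, Middle: 90×91/305 = 26.8525
  A, Older: 90×140/305 = 41.3115
  B, Young: 82×74/305 = 19.8951
  B, Middle: 82×91/305 = 24.4656
  B, Older: 82×140/305 = 37.6393
  C, Young: 55×74/305 = 13.3443
  C, Middle: 55×91/305 = 16.4098
  C, Older: 55×140/305 = 25.2459
  D, Young: 78×74/305 = 18.9246
  D, Middle: 78×91/305 = 23.2721
  D, Older: 78×140/305 = 35.8033
Contributions (O − E)²/E:
  (26 − 21.8361)²/21.8361 = 0.7940
  (20 − 26.8525)²/26.8525 = 1.7487
  (44 − 41.3115)²/41.3115 = 0.1750
  (26 − 19.8951)²/19.8951 = 1.8733
  (12 − 24.4656)²/24.4656 = 6.3514
  (44 − 37.6393)²/37.6393 = 1.0749
  (8 − 13.3443)²/13.3443 = 2.1404
  (33 − 16.4098)²/16.4098 = 16.7726
  (14 − 25.2459)²/25.2459 = 5.0095
  (14 − 18.9246)²/18.9246 = 1.2815
  (26 − 23.2721)²/23.2721 = 0.3198
  (38 − 35.8033)²/35.8033 = 0.1348
χ² = 0.7940 + 1.7487 + 0.1750 + 1.8733 + 6.3514 + 1.0749 + 2.1404 + 16.7726 + 5.0095 + 1.2815 + 0.3198 + 0.1348 = 37.68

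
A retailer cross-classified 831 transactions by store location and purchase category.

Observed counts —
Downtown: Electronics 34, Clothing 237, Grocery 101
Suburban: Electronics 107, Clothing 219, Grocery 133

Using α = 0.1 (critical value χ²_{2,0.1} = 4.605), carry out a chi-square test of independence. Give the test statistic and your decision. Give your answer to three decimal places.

Row totals: 372, 459. Column totals: 141, 456, 234. Grand total N = 831.
Expected counts (row total × column total / N):
  Downtown, Electronics: 372×141/831 = 63.1191
  Downtown, Clothing: 372×456/831 = 204.1300
  Downtown, Grocery: 372×234/831 = 104.7509
  Suburban, Electronics: 459×141/831 = 77.8809
  Suburban, Clothing: 459×456/831 = 251.8700
  Suburban, Grocery: 459×234/831 = 129.2491
Contributions (O − E)²/E:
  (34 − 63.1191)²/63.1191 = 13.4337
  (237 − 204.1300)²/204.1300 = 5.2929
  (101 − 104.7509)²/104.7509 = 0.1343
  (107 − 77.8809)²/77.8809 = 10.8874
  (219 − 251.8700)²/251.8700 = 4.2897
  (133 − 129.2491)²/129.2491 = 0.1089
χ² = 13.4337 + 5.2929 + 0.1343 + 10.8874 + 4.2897 + 0.1089 = 34.147
df = (2−1)(3−1) = 2. Since 34.147 > 4.605, reject the null hypothesis of independence at α = 0.1.

34.147; reject H₀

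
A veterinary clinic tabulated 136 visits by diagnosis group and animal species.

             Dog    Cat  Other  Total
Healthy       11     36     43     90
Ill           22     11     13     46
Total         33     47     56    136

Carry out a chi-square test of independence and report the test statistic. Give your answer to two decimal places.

Grand total N = 136.
Expected counts (row total × column total / N):
  Healthy, Dog: 90×33/136 = 21.838
  Healthy, Cat: 90×47/136 = 31.103
  Healthy, Other: 90×56/136 = 37.059
  Ill, Dog: 46×33/136 = 11.162
  Ill, Cat: 46×47/136 = 15.897
  Ill, Other: 46×56/136 = 18.941
Contributions (O − E)²/E:
  (11 − 21.838)²/21.838 = 5.3788
  (36 − 31.103)²/31.103 = 0.7710
  (43 − 37.059)²/37.059 = 0.9524
  (22 − 11.162)²/11.162 = 10.5234
  (11 − 15.897)²/15.897 = 1.5085
  (13 − 18.941)²/18.941 = 1.8634
χ² = 5.3788 + 0.7710 + 0.9524 + 10.5234 + 1.5085 + 1.8634 = 21.00

21.00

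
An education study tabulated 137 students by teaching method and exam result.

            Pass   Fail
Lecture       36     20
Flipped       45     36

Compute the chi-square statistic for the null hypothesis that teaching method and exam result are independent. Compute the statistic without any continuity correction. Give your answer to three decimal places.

1.044

Row totals: 56, 81. Column totals: 81, 56. Grand total N = 137.
Expected counts (row total × column total / N):
  Lecture, Pass: 56×81/137 = 33.1095
  Lecture, Fail: 56×56/137 = 22.8905
  Flipped, Pass: 81×81/137 = 47.8905
  Flipped, Fail: 81×56/137 = 33.1095
Contributions (O − E)²/E:
  (36 − 33.1095)²/33.1095 = 0.2523
  (20 − 22.8905)²/22.8905 = 0.3650
  (45 − 47.8905)²/47.8905 = 0.1745
  (36 − 33.1095)²/33.1095 = 0.2523
χ² = 0.2523 + 0.3650 + 0.1745 + 0.2523 = 1.044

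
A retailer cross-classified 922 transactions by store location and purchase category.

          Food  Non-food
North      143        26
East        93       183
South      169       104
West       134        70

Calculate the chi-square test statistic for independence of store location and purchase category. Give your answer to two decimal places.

123.03

Row totals: 169, 276, 273, 204. Column totals: 539, 383. Grand total N = 922.
Expected counts (row total × column total / N):
  North, Food: 169×539/922 = 98.797
  North, Non-food: 169×383/922 = 70.203
  East, Food: 276×539/922 = 161.349
  East, Non-food: 276×383/922 = 114.651
  South, Food: 273×539/922 = 159.595
  South, Non-food: 273×383/922 = 113.405
  West, Food: 204×539/922 = 119.258
  West, Non-food: 204×383/922 = 84.742
Contributions (O − E)²/E:
  (143 − 98.797)²/98.797 = 19.7770
  (26 − 70.203)²/70.203 = 27.8322
  (93 − 161.349)²/161.349 = 28.9533
  (183 − 114.651)²/114.651 = 40.7461
  (169 − 159.595)²/159.595 = 0.5542
  (104 − 113.405)²/113.405 = 0.7800
  (134 − 119.258)²/119.258 = 1.8223
  (70 − 84.742)²/84.742 = 2.5646
χ² = 19.7770 + 27.8322 + 28.9533 + 40.7461 + 0.5542 + 0.7800 + 1.8223 + 2.5646 = 123.03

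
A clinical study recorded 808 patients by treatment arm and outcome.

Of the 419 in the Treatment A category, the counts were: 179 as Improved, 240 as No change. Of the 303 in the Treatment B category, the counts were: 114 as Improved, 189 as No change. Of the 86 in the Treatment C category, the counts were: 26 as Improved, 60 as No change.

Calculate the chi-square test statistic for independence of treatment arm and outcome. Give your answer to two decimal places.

5.36

Row totals: 419, 303, 86. Column totals: 319, 489. Grand total N = 808.
Expected counts (row total × column total / N):
  Treatment A, Improved: 419×319/808 = 165.422
  Treatment A, No change: 419×489/808 = 253.578
  Treatment B, Improved: 303×319/808 = 119.625
  Treatment B, No change: 303×489/808 = 183.375
  Treatment C, Improved: 86×319/808 = 33.953
  Treatment C, No change: 86×489/808 = 52.047
Contributions (O − E)²/E:
  (179 − 165.422)²/165.422 = 1.1145
  (240 − 253.578)²/253.578 = 0.7270
  (114 − 119.625)²/119.625 = 0.2645
  (189 − 183.375)²/183.375 = 0.1725
  (26 − 33.953)²/33.953 = 1.8629
  (60 − 52.047)²/52.047 = 1.2153
χ² = 1.1145 + 0.7270 + 0.2645 + 0.1725 + 1.8629 + 1.2153 = 5.36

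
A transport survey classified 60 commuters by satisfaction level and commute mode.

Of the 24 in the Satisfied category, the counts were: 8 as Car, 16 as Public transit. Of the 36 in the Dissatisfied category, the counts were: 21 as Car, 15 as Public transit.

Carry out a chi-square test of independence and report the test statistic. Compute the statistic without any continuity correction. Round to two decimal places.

3.60

Row totals: 24, 36. Column totals: 29, 31. Grand total N = 60.
Expected counts (row total × column total / N):
  Satisfied, Car: 24×29/60 = 11.600
  Satisfied, Public transit: 24×31/60 = 12.400
  Dissatisfied, Car: 36×29/60 = 17.400
  Dissatisfied, Public transit: 36×31/60 = 18.600
Contributions (O − E)²/E:
  (8 − 11.600)²/11.600 = 1.1172
  (16 − 12.400)²/12.400 = 1.0452
  (21 − 17.400)²/17.400 = 0.7448
  (15 − 18.600)²/18.600 = 0.6968
χ² = 1.1172 + 1.0452 + 0.7448 + 0.6968 = 3.60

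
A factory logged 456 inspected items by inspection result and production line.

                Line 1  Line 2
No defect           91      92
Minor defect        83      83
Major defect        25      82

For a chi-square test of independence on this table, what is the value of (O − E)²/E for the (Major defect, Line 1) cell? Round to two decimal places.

Row total (Major defect) = 107; column total (Line 1) = 199; N = 456.
Expected count E = 107 × 199 / 456 = 46.6952.
Contribution = (O − E)²/E = (25 − 46.6952)² / 46.6952 = 10.08.

10.08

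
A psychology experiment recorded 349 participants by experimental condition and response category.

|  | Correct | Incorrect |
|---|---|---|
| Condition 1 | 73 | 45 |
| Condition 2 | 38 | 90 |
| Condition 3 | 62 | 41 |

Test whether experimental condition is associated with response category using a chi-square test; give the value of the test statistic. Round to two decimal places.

32.03

Row totals: 118, 128, 103. Column totals: 173, 176. Grand total N = 349.
Expected counts (row total × column total / N):
  Condition 1, Correct: 118×173/349 = 58.493
  Condition 1, Incorrect: 118×176/349 = 59.507
  Condition 2, Correct: 128×173/349 = 63.450
  Condition 2, Incorrect: 128×176/349 = 64.550
  Condition 3, Correct: 103×173/349 = 51.057
  Condition 3, Incorrect: 103×176/349 = 51.943
Contributions (O − E)²/E:
  (73 − 58.493)²/58.493 = 3.5979
  (45 − 59.507)²/59.507 = 3.5366
  (38 − 63.450)²/63.450 = 10.2081
  (90 − 64.550)²/64.550 = 10.0341
  (62 − 51.057)²/51.057 = 2.3454
  (41 − 51.943)²/51.943 = 2.3054
χ² = 3.5979 + 3.5366 + 10.2081 + 10.0341 + 2.3454 + 2.3054 = 32.03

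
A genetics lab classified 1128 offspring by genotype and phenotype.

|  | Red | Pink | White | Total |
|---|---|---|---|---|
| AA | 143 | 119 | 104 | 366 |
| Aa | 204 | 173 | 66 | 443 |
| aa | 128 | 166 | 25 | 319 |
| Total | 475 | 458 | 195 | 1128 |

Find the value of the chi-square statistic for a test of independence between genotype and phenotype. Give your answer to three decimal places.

Grand total N = 1128.
Expected counts (row total × column total / N):
  AA, Red: 366×475/1128 = 154.1223
  AA, Pink: 366×458/1128 = 148.6064
  AA, White: 366×195/1128 = 63.2713
  Aa, Red: 443×475/1128 = 186.5470
  Aa, Pink: 443×458/1128 = 179.8706
  Aa, White: 443×195/1128 = 76.5824
  aa, Red: 319×475/1128 = 134.3307
  aa, Pink: 319×458/1128 = 129.5230
  aa, White: 319×195/1128 = 55.1463
Contributions (O − E)²/E:
  (143 − 154.1223)²/154.1223 = 0.8026
  (119 − 148.6064)²/148.6064 = 5.8984
  (104 − 63.2713)²/63.2713 = 26.2177
  (204 − 186.5470)²/186.5470 = 1.6329
  (173 − 179.8706)²/179.8706 = 0.2624
  (66 − 76.5824)²/76.5824 = 1.4623
  (128 − 134.3307)²/134.3307 = 0.2984
  (166 − 129.5230)²/129.5230 = 10.2729
  (25 − 55.1463)²/55.1463 = 16.4798
χ² = 0.8026 + 5.8984 + 26.2177 + 1.6329 + 0.2624 + 1.4623 + 0.2984 + 10.2729 + 16.4798 = 63.327

63.327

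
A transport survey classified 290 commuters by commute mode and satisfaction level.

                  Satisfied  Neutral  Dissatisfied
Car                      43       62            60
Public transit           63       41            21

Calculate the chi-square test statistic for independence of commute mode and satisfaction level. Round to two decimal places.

21.73

Row totals: 165, 125. Column totals: 106, 103, 81. Grand total N = 290.
Expected counts (row total × column total / N):
  Car, Satisfied: 165×106/290 = 60.3103
  Car, Neutral: 165×103/290 = 58.6034
  Car, Dissatisfied: 165×81/290 = 46.0862
  Public transit, Satisfied: 125×106/290 = 45.6897
  Public transit, Neutral: 125×103/290 = 44.3966
  Public transit, Dissatisfied: 125×81/290 = 34.9138
Contributions (O − E)²/E:
  (43 − 60.3103)²/60.3103 = 4.9684
  (62 − 58.6034)²/58.6034 = 0.1969
  (60 − 46.0862)²/46.0862 = 4.2007
  (63 − 45.6897)²/45.6897 = 6.5583
  (41 − 44.3966)²/44.3966 = 0.2599
  (21 − 34.9138)²/34.9138 = 5.5449
χ² = 4.9684 + 0.1969 + 4.2007 + 6.5583 + 0.2599 + 5.5449 = 21.73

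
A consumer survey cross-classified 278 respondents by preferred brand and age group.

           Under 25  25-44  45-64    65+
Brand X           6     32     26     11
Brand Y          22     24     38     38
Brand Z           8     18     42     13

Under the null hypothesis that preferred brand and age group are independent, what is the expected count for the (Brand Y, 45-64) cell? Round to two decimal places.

Row total (Brand Y) = 122; column total (45-64) = 106; grand total N = 278.
Expected count = (row total × column total) / N = 122 × 106 / 278 = 46.52.

46.52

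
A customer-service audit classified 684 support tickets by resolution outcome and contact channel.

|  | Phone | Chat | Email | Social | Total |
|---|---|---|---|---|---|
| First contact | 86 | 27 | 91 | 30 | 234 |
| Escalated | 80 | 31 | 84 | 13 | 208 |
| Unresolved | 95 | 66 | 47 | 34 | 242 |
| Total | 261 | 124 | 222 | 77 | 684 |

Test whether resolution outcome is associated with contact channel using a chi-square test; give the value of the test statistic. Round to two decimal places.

Grand total N = 684.
Expected counts (row total × column total / N):
  First contact, Phone: 234×261/684 = 89.289
  First contact, Chat: 234×124/684 = 42.421
  First contact, Email: 234×222/684 = 75.947
  First contact, Social: 234×77/684 = 26.342
  Escalated, Phone: 208×261/684 = 79.368
  Escalated, Chat: 208×124/684 = 37.708
  Escalated, Email: 208×222/684 = 67.509
  Escalated, Social: 208×77/684 = 23.415
  Unresolved, Phone: 242×261/684 = 92.342
  Unresolved, Chat: 242×124/684 = 43.871
  Unresolved, Email: 242×222/684 = 78.544
  Unresolved, Social: 242×77/684 = 27.243
Contributions (O − E)²/E:
  (86 − 89.289)²/89.289 = 0.1212
  (27 − 42.421)²/42.421 = 5.6059
  (91 − 75.947)²/75.947 = 2.9836
  (30 − 26.342)²/26.342 = 0.5080
  (80 − 79.368)²/79.368 = 0.0050
  (31 − 37.708)²/37.708 = 1.1933
  (84 − 67.509)²/67.509 = 4.0284
  (13 − 23.415)²/23.415 = 4.6326
  (95 − 92.342)²/92.342 = 0.0765
  (66 − 43.871)²/43.871 = 11.1621
  (47 − 78.544)²/78.544 = 12.6684
  (34 − 27.243)²/27.243 = 1.6759
χ² = 0.1212 + 5.6059 + 2.9836 + 0.5080 + 0.0050 + 1.1933 + 4.0284 + 4.6326 + 0.0765 + 11.1621 + 12.6684 + 1.6759 = 44.66

44.66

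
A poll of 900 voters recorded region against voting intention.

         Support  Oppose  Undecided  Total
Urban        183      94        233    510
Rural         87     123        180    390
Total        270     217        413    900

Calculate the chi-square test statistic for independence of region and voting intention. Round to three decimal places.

29.332

Grand total N = 900.
Expected counts (row total × column total / N):
  Urban, Support: 510×270/900 = 153.0000
  Urban, Oppose: 510×217/900 = 122.9667
  Urban, Undecided: 510×413/900 = 234.0333
  Rural, Support: 390×270/900 = 117.0000
  Rural, Oppose: 390×217/900 = 94.0333
  Rural, Undecided: 390×413/900 = 178.9667
Contributions (O − E)²/E:
  (183 − 153.0000)²/153.0000 = 5.8824
  (94 − 122.9667)²/122.9667 = 6.8236
  (233 − 234.0333)²/234.0333 = 0.0046
  (87 − 117.0000)²/117.0000 = 7.6923
  (123 − 94.0333)²/94.0333 = 8.9231
  (180 − 178.9667)²/178.9667 = 0.0060
χ² = 5.8824 + 6.8236 + 0.0046 + 7.6923 + 8.9231 + 0.0060 = 29.332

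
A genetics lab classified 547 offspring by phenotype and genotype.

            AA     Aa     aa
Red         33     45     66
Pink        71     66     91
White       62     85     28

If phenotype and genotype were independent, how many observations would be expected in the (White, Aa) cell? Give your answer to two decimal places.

Row total (White) = 175; column total (Aa) = 196; grand total N = 547.
Expected count = (row total × column total) / N = 175 × 196 / 547 = 62.71.

62.71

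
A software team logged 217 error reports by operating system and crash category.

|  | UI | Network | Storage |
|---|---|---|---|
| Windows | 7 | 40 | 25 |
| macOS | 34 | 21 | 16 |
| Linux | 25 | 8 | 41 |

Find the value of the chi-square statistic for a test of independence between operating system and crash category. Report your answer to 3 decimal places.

Row totals: 72, 71, 74. Column totals: 66, 69, 82. Grand total N = 217.
Expected counts (row total × column total / N):
  Windows, UI: 72×66/217 = 21.8986
  Windows, Network: 72×69/217 = 22.8940
  Windows, Storage: 72×82/217 = 27.2074
  macOS, UI: 71×66/217 = 21.5945
  macOS, Network: 71×69/217 = 22.5760
  macOS, Storage: 71×82/217 = 26.8295
  Linux, UI: 74×66/217 = 22.5069
  Linux, Network: 74×69/217 = 23.5300
  Linux, Storage: 74×82/217 = 27.9631
Contributions (O − E)²/E:
  (7 − 21.8986)²/21.8986 = 10.1362
  (40 − 22.8940)²/22.8940 = 12.7813
  (25 − 27.2074)²/27.2074 = 0.1791
  (34 − 21.5945)²/21.5945 = 7.1266
  (21 − 22.5760)²/22.5760 = 0.1100
  (16 − 26.8295)²/26.8295 = 4.3712
  (25 − 22.5069)²/22.5069 = 0.2762
  (8 − 23.5300)²/23.5300 = 10.2499
  (41 − 27.9631)²/27.9631 = 6.0780
χ² = 10.1362 + 12.7813 + 0.1791 + 7.1266 + 0.1100 + 4.3712 + 0.2762 + 10.2499 + 6.0780 = 51.309

51.309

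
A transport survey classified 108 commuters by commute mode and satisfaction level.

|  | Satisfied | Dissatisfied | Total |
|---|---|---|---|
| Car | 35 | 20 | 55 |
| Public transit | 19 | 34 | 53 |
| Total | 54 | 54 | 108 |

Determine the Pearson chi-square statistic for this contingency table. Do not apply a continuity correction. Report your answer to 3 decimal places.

Grand total N = 108.
Expected counts (row total × column total / N):
  Car, Satisfied: 55×54/108 = 27.5000
  Car, Dissatisfied: 55×54/108 = 27.5000
  Public transit, Satisfied: 53×54/108 = 26.5000
  Public transit, Dissatisfied: 53×54/108 = 26.5000
Contributions (O − E)²/E:
  (35 − 27.5000)²/27.5000 = 2.0455
  (20 − 27.5000)²/27.5000 = 2.0455
  (19 − 26.5000)²/26.5000 = 2.1226
  (34 − 26.5000)²/26.5000 = 2.1226
χ² = 2.0455 + 2.0455 + 2.1226 + 2.1226 = 8.336

8.336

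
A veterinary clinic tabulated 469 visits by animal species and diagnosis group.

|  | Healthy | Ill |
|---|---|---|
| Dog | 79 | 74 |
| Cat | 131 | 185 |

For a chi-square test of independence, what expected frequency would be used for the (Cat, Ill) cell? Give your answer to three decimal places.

174.507

Row total (Cat) = 316; column total (Ill) = 259; grand total N = 469.
Expected count = (row total × column total) / N = 316 × 259 / 469 = 174.507.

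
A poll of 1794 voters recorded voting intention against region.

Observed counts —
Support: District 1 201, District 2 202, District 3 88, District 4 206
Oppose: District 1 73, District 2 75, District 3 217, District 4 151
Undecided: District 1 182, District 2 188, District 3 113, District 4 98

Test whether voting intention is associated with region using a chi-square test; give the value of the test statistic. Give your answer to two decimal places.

214.72

Row totals: 697, 516, 581. Column totals: 456, 465, 418, 455. Grand total N = 1794.
Expected counts (row total × column total / N):
  Support, District 1: 697×456/1794 = 177.164
  Support, District 2: 697×465/1794 = 180.661
  Support, District 3: 697×418/1794 = 162.400
  Support, District 4: 697×455/1794 = 176.775
  Oppose, District 1: 516×456/1794 = 131.157
  Oppose, District 2: 516×465/1794 = 133.746
  Oppose, District 3: 516×418/1794 = 120.227
  Oppose, District 4: 516×455/1794 = 130.870
  Undecided, District 1: 581×456/1794 = 147.679
  Undecided, District 2: 581×465/1794 = 150.594
  Undecided, District 3: 581×418/1794 = 135.372
  Undecided, District 4: 581×455/1794 = 147.355
Contributions (O − E)²/E:
  (201 − 177.164)²/177.164 = 3.2069
  (202 − 180.661)²/180.661 = 2.5205
  (88 − 162.400)²/162.400 = 34.0847
  (206 − 176.775)²/176.775 = 4.8316
  (73 − 131.157)²/131.157 = 25.7877
  (75 − 133.746)²/133.746 = 25.8033
  (217 − 120.227)²/120.227 = 77.8944
  (151 − 130.870)²/130.870 = 3.0963
  (182 − 147.679)²/147.679 = 7.9763
  (188 − 150.594)²/150.594 = 9.2913
  (113 − 135.372)²/135.372 = 3.6973
  (98 − 147.355)²/147.355 = 16.5309
χ² = 3.2069 + 2.5205 + 34.0847 + 4.8316 + 25.7877 + 25.8033 + 77.8944 + 3.0963 + 7.9763 + 9.2913 + 3.6973 + 16.5309 = 214.72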